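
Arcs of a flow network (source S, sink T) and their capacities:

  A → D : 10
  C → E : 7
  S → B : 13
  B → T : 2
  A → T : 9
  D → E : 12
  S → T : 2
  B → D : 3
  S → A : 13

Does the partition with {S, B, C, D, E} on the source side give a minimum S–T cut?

Given cut capacity: 13 + 2 + 2 = 17.
Augment S→T: bottleneck 2, flow now 2.
Augment S→A→T: bottleneck 9, flow now 11.
Augment S→B→T: bottleneck 2, flow now 13.
No augmenting path remains; maximum flow = 13.
In the residual graph, reachable from S: {S, A, B, D, E}.
Min-cut edges: S→T (2), A→T (9), B→T (2); capacity 2 + 9 + 2 = 13.
Cut capacity 17 exceeds the max flow 13, so it is not minimum.

No — its capacity is 17, but the minimum cut has capacity 13.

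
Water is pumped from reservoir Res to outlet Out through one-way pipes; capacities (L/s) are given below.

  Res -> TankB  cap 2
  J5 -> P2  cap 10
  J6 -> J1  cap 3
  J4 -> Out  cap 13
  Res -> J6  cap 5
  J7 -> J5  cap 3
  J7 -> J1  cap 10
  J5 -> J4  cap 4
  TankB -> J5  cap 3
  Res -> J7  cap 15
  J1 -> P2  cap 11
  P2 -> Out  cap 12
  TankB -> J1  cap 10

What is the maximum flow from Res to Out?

Augment Res→J6→J1→P2→Out: bottleneck 3, flow now 3.
Augment Res→TankB→J1→P2→Out: bottleneck 2, flow now 5.
Augment Res→J7→J1→P2→Out: bottleneck 6, flow now 11.
Augment Res→J7→J5→J4→Out: bottleneck 3, flow now 14.
Augment Res→J7→J1→TankB→J5→J4→Out: bottleneck 1, flow now 15. (uses reverse residual edge)
Augment Res→J7→J1→TankB→J5→P2→Out: bottleneck 1, flow now 16. (uses reverse residual edge)
No augmenting path remains; maximum flow = 16.
In the residual graph, reachable from Res: {Res, J6, J7, J1}.
Min-cut edges: Res→TankB (2), J7→J5 (3), J1→P2 (11); capacity 2 + 3 + 11 = 16.
This cut is saturated, so no flow can exceed 16.

16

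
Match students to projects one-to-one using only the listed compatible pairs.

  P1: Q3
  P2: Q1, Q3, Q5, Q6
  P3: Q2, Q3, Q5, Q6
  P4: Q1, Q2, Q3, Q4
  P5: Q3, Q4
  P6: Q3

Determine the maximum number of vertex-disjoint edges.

5

Unit-capacity flow: source→left, listed edges, right→sink; max matching = max flow.
Augmenting path P1→Q3 (+1); matched 1.
Augmenting path P2→Q1 (+1); matched 2.
Augmenting path P3→Q2 (+1); matched 3.
Augmenting path P4→Q4 (+1); matched 4.
Augmenting path P5→Q4→P4→Q1→P2→Q5 (+1); matched 5.
No augmenting path remains; maximum matching = 5.
König certificate: {P2, P3, P4, P5, Q3} is a vertex cover of size 5 (every listed pair touches it), so no matching can be larger.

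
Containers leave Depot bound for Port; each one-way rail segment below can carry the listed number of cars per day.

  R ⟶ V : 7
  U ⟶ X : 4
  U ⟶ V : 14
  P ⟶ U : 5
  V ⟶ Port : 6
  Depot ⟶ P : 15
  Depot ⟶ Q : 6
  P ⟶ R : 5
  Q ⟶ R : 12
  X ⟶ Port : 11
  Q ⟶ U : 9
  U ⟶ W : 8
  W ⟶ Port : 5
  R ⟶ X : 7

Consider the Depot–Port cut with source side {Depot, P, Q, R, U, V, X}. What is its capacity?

25

Edges leaving {Depot, P, Q, R, U, V, X}: U→W (8), V→Port (6), X→Port (11).
Cut capacity = 8 + 6 + 11 = 25.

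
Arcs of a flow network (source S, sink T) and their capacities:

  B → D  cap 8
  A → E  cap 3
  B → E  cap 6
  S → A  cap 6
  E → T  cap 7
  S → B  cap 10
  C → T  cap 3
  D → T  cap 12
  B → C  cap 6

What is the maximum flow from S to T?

Augment S→A→E→T: bottleneck 3, flow now 3.
Augment S→B→C→T: bottleneck 3, flow now 6.
Augment S→B→D→T: bottleneck 7, flow now 13.
No augmenting path remains; maximum flow = 13.
In the residual graph, reachable from S: {S, A}.
Min-cut edges: S→B (10), A→E (3); capacity 10 + 3 = 13.
This cut is saturated, so no flow can exceed 13.

13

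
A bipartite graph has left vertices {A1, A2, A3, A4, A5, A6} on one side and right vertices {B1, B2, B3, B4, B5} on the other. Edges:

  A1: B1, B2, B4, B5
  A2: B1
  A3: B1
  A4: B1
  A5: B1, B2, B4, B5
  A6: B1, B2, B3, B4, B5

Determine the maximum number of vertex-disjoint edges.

Unit-capacity flow: source→left, listed edges, right→sink; max matching = max flow.
Augmenting path A1→B1 (+1); matched 1.
Augmenting path A5→B2 (+1); matched 2.
Augmenting path A6→B3 (+1); matched 3.
Augmenting path A2→B1→A1→B4 (+1); matched 4.
No augmenting path remains; maximum matching = 4.
König certificate: {A1, A5, A6, B1} is a vertex cover of size 4 (every listed pair touches it), so no matching can be larger.

4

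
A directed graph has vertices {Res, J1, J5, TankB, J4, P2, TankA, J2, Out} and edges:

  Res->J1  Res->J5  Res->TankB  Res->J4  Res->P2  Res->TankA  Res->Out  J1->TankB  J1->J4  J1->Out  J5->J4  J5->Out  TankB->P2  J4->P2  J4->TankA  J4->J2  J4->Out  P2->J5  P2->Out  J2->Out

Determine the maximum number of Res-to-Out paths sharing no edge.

Assign every edge capacity 1; by Menger, the answer equals the max flow.
Path Res→Out (+1); total 1.
Path Res→J1→Out (+1); total 2.
Path Res→J5→Out (+1); total 3.
Path Res→J4→Out (+1); total 4.
Path Res→P2→Out (+1); total 5.
Path Res→TankB→P2→J5→J4→J2→Out (+1); total 6.
No residual Res→Out path; max flow = 6.
Certifying cut of size 6: {Res→J1, Res→J4, Res→J5, Res→Out, Res→P2, Res→TankB}.

6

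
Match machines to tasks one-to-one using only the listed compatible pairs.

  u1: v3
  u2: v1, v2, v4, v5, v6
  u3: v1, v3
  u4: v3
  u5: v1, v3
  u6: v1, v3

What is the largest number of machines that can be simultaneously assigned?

Unit-capacity flow: source→left, listed edges, right→sink; max matching = max flow.
Augmenting path u1→v3 (+1); matched 1.
Augmenting path u2→v1 (+1); matched 2.
Augmenting path u3→v1→u2→v2 (+1); matched 3.
No augmenting path remains; maximum matching = 3.
König certificate: {u2, v1, v3} is a vertex cover of size 3 (every listed pair touches it), so no matching can be larger.

3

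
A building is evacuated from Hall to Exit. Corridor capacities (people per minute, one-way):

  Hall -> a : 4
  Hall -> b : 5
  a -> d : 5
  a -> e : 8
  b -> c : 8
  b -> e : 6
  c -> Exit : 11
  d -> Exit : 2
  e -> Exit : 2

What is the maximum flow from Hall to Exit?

Augment Hall→a→d→Exit: bottleneck 2, flow now 2.
Augment Hall→a→e→Exit: bottleneck 2, flow now 4.
Augment Hall→b→c→Exit: bottleneck 5, flow now 9.
No augmenting path remains; maximum flow = 9.
In the residual graph, reachable from Hall: {Hall}.
Min-cut edges: Hall→a (4), Hall→b (5); capacity 4 + 5 = 9.
This cut is saturated, so no flow can exceed 9.

9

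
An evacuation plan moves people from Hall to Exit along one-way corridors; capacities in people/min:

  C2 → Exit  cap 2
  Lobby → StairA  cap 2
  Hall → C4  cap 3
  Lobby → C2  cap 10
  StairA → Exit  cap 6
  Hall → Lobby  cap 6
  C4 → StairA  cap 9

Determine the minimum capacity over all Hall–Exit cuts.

Augment Hall→Lobby→C2→Exit: bottleneck 2, flow now 2.
Augment Hall→Lobby→StairA→Exit: bottleneck 2, flow now 4.
Augment Hall→C4→StairA→Exit: bottleneck 3, flow now 7.
No augmenting path remains; maximum flow = 7.
By max-flow min-cut, the minimum cut capacity equals the max flow.
In the residual graph, reachable from Hall: {Hall, Lobby, C2}.
Min-cut edges: Hall→C4 (3), Lobby→StairA (2), C2→Exit (2); capacity 3 + 2 + 2 = 7.

7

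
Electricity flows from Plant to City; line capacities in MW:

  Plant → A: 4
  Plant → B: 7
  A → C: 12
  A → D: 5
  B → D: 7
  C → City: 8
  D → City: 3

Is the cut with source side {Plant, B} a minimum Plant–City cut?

No — its capacity is 11, but the minimum cut has capacity 7.

Given cut capacity: 4 + 7 = 11.
Augment Plant→A→C→City: bottleneck 4, flow now 4.
Augment Plant→B→D→City: bottleneck 3, flow now 7.
No augmenting path remains; maximum flow = 7.
In the residual graph, reachable from Plant: {Plant, B, D}.
Min-cut edges: Plant→A (4), D→City (3); capacity 4 + 3 = 7.
Cut capacity 11 exceeds the max flow 7, so it is not minimum.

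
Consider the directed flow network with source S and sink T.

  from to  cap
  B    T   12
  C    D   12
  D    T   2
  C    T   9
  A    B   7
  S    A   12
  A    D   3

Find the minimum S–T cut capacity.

Augment S→A→B→T: bottleneck 7, flow now 7.
Augment S→A→D→T: bottleneck 2, flow now 9.
No augmenting path remains; maximum flow = 9.
By max-flow min-cut, the minimum cut capacity equals the max flow.
In the residual graph, reachable from S: {S, A, D}.
Min-cut edges: A→B (7), D→T (2); capacity 7 + 2 = 9.

9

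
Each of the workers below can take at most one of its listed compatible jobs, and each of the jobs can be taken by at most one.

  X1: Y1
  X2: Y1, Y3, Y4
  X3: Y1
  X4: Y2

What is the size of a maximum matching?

Unit-capacity flow: source→left, listed edges, right→sink; max matching = max flow.
Augmenting path X1→Y1 (+1); matched 1.
Augmenting path X2→Y3 (+1); matched 2.
Augmenting path X4→Y2 (+1); matched 3.
No augmenting path remains; maximum matching = 3.
König certificate: {X2, X4, Y1} is a vertex cover of size 3 (every listed pair touches it), so no matching can be larger.

3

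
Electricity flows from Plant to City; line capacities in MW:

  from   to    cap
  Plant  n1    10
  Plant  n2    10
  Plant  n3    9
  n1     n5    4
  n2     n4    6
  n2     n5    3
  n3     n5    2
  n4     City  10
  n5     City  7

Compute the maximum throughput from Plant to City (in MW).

Augment Plant→n1→n5→City: bottleneck 4, flow now 4.
Augment Plant→n2→n4→City: bottleneck 6, flow now 10.
Augment Plant→n2→n5→City: bottleneck 3, flow now 13.
No augmenting path remains; maximum flow = 13.
In the residual graph, reachable from Plant: {Plant, n1, n2, n3, n5}.
Min-cut edges: n2→n4 (6), n5→City (7); capacity 6 + 7 = 13.
This cut is saturated, so no flow can exceed 13.

13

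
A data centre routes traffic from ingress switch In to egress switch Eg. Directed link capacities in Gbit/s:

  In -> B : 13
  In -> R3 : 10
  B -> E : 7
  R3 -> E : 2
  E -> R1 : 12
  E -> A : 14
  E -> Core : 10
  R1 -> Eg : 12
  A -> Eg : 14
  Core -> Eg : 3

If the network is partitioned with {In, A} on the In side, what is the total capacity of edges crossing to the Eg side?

Edges leaving {In, A}: In→B (13), In→R3 (10), A→Eg (14).
Cut capacity = 13 + 10 + 14 = 37.

37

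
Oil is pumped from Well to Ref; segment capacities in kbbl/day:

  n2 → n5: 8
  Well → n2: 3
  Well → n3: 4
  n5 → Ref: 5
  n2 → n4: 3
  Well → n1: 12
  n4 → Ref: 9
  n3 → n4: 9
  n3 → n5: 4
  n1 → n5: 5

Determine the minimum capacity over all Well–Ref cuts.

Augment Well→n1→n5→Ref: bottleneck 5, flow now 5.
Augment Well→n2→n4→Ref: bottleneck 3, flow now 8.
Augment Well→n3→n4→Ref: bottleneck 4, flow now 12.
No augmenting path remains; maximum flow = 12.
By max-flow min-cut, the minimum cut capacity equals the max flow.
In the residual graph, reachable from Well: {Well, n1}.
Min-cut edges: Well→n2 (3), Well→n3 (4), n1→n5 (5); capacity 3 + 4 + 5 = 12.

12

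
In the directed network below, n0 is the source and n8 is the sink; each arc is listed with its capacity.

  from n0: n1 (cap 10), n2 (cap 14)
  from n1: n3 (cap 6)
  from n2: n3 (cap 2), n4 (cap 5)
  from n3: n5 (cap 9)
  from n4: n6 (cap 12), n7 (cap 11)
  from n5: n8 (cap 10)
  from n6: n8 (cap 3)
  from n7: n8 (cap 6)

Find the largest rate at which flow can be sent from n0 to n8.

Augment n0→n1→n3→n5→n8: bottleneck 6, flow now 6.
Augment n0→n2→n3→n5→n8: bottleneck 2, flow now 8.
Augment n0→n2→n4→n6→n8: bottleneck 3, flow now 11.
Augment n0→n2→n4→n7→n8: bottleneck 2, flow now 13.
No augmenting path remains; maximum flow = 13.
In the residual graph, reachable from n0: {n0, n1, n2}.
Min-cut edges: n1→n3 (6), n2→n3 (2), n2→n4 (5); capacity 6 + 2 + 5 = 13.
This cut is saturated, so no flow can exceed 13.

13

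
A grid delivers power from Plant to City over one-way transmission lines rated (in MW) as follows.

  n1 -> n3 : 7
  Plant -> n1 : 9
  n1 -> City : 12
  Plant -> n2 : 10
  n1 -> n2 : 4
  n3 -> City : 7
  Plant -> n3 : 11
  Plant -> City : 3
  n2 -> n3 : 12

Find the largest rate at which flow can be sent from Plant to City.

Augment Plant→City: bottleneck 3, flow now 3.
Augment Plant→n1→City: bottleneck 9, flow now 12.
Augment Plant→n3→City: bottleneck 7, flow now 19.
No augmenting path remains; maximum flow = 19.
In the residual graph, reachable from Plant: {Plant, n2, n3}.
Min-cut edges: Plant→n1 (9), Plant→City (3), n3→City (7); capacity 9 + 3 + 7 = 19.
This cut is saturated, so no flow can exceed 19.

19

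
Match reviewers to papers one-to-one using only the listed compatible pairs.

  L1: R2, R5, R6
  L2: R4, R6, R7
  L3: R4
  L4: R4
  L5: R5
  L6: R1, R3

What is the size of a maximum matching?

5

Unit-capacity flow: source→left, listed edges, right→sink; max matching = max flow.
Augmenting path L1→R2 (+1); matched 1.
Augmenting path L2→R4 (+1); matched 2.
Augmenting path L5→R5 (+1); matched 3.
Augmenting path L6→R1 (+1); matched 4.
Augmenting path L3→R4→L2→R6 (+1); matched 5.
No augmenting path remains; maximum matching = 5.
König certificate: {L1, L2, L5, L6, R4} is a vertex cover of size 5 (every listed pair touches it), so no matching can be larger.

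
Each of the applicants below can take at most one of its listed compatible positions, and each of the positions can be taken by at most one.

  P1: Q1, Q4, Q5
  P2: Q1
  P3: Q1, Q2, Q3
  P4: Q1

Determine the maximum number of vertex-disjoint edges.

Unit-capacity flow: source→left, listed edges, right→sink; max matching = max flow.
Augmenting path P1→Q1 (+1); matched 1.
Augmenting path P3→Q2 (+1); matched 2.
Augmenting path P2→Q1→P1→Q4 (+1); matched 3.
No augmenting path remains; maximum matching = 3.
König certificate: {P1, P3, Q1} is a vertex cover of size 3 (every listed pair touches it), so no matching can be larger.

3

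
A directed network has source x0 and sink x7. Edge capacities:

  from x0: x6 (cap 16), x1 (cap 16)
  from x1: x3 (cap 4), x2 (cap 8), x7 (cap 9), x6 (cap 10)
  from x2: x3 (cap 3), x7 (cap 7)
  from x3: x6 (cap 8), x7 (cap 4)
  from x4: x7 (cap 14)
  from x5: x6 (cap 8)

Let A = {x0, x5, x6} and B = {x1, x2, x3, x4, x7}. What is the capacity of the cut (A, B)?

16

Edges leaving {x0, x5, x6}: x0→x1 (16).
Cut capacity = 16 = 16.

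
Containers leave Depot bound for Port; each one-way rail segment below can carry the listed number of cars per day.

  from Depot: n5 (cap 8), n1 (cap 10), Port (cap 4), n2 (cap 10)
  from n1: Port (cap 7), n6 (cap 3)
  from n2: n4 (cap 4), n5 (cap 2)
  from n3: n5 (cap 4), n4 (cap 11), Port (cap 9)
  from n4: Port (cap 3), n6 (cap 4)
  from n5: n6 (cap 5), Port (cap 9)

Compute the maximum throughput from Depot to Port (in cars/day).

23

Augment Depot→Port: bottleneck 4, flow now 4.
Augment Depot→n1→Port: bottleneck 7, flow now 11.
Augment Depot→n5→Port: bottleneck 8, flow now 19.
Augment Depot→n2→n4→Port: bottleneck 3, flow now 22.
Augment Depot→n2→n5→Port: bottleneck 1, flow now 23.
No augmenting path remains; maximum flow = 23.
In the residual graph, reachable from Depot: {Depot, n1, n2, n4, n5, n6}.
Min-cut edges: Depot→Port (4), n1→Port (7), n4→Port (3), n5→Port (9); capacity 4 + 7 + 3 + 9 = 23.
This cut is saturated, so no flow can exceed 23.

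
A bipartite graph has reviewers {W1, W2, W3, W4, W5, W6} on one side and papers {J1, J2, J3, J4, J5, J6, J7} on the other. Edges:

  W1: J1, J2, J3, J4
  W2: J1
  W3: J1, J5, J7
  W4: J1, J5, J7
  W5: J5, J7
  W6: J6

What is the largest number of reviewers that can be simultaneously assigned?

5

Unit-capacity flow: source→left, listed edges, right→sink; max matching = max flow.
Augmenting path W1→J1 (+1); matched 1.
Augmenting path W3→J5 (+1); matched 2.
Augmenting path W4→J7 (+1); matched 3.
Augmenting path W6→J6 (+1); matched 4.
Augmenting path W2→J1→W1→J2 (+1); matched 5.
No augmenting path remains; maximum matching = 5.
König certificate: {W1, W6, J1, J5, J7} is a vertex cover of size 5 (every listed pair touches it), so no matching can be larger.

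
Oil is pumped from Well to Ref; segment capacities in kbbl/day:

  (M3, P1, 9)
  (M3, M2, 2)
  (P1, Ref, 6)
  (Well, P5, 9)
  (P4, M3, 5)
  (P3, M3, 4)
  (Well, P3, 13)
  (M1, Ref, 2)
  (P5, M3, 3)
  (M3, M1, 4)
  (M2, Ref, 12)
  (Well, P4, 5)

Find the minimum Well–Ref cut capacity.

10

Augment Well→P5→M3→M2→Ref: bottleneck 2, flow now 2.
Augment Well→P5→M3→M1→Ref: bottleneck 1, flow now 3.
Augment Well→P3→M3→M1→Ref: bottleneck 1, flow now 4.
Augment Well→P3→M3→P1→Ref: bottleneck 3, flow now 7.
Augment Well→P4→M3→P1→Ref: bottleneck 3, flow now 10.
No augmenting path remains; maximum flow = 10.
By max-flow min-cut, the minimum cut capacity equals the max flow.
In the residual graph, reachable from Well: {Well, P5, P3, P4, M3, M1, P1}.
Min-cut edges: M3→M2 (2), M1→Ref (2), P1→Ref (6); capacity 2 + 2 + 6 = 10.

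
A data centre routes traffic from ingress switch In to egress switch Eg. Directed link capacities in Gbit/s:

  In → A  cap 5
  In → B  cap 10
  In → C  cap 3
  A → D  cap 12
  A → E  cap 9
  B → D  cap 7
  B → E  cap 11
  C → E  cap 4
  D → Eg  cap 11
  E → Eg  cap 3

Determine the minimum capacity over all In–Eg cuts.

14

Augment In→A→D→Eg: bottleneck 5, flow now 5.
Augment In→B→D→Eg: bottleneck 6, flow now 11.
Augment In→B→E→Eg: bottleneck 3, flow now 14.
No augmenting path remains; maximum flow = 14.
By max-flow min-cut, the minimum cut capacity equals the max flow.
In the residual graph, reachable from In: {In, A, B, C, D, E}.
Min-cut edges: D→Eg (11), E→Eg (3); capacity 11 + 3 = 14.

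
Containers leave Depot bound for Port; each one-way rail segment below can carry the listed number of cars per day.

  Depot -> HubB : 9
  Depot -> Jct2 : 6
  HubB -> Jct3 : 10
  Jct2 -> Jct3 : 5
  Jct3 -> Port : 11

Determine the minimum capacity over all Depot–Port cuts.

Augment Depot→HubB→Jct3→Port: bottleneck 9, flow now 9.
Augment Depot→Jct2→Jct3→Port: bottleneck 2, flow now 11.
No augmenting path remains; maximum flow = 11.
By max-flow min-cut, the minimum cut capacity equals the max flow.
In the residual graph, reachable from Depot: {Depot, HubB, Jct2, Jct3}.
Min-cut edges: Jct3→Port (11); capacity 11 = 11.

11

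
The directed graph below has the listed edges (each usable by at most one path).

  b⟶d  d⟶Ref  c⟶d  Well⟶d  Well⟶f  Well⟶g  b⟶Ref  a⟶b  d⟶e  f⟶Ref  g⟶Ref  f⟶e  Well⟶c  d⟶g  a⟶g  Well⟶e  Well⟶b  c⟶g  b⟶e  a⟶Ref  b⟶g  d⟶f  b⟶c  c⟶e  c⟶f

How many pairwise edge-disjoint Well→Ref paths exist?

4

Assign every edge capacity 1; by Menger, the answer equals the max flow.
Path Well→b→Ref (+1); total 1.
Path Well→d→Ref (+1); total 2.
Path Well→f→Ref (+1); total 3.
Path Well→g→Ref (+1); total 4.
No residual Well→Ref path; max flow = 4.
Certifying cut of size 4: {Well→b, d→Ref, f→Ref, g→Ref}.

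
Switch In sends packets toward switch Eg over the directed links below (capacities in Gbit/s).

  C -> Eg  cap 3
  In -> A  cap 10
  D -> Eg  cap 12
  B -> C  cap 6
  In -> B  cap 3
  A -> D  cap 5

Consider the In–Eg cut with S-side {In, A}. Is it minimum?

Given cut capacity: 3 + 5 = 8.
Augment In→A→D→Eg: bottleneck 5, flow now 5.
Augment In→B→C→Eg: bottleneck 3, flow now 8.
No augmenting path remains; maximum flow = 8.
Cut capacity 8 equals the max flow, so it is a minimum cut.

Yes — it is a minimum cut (capacity 8).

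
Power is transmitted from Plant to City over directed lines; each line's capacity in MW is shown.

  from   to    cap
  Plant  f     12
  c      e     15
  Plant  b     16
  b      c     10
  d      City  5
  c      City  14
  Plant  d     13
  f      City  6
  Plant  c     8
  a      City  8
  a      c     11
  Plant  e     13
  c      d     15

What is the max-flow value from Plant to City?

25

Augment Plant→c→City: bottleneck 8, flow now 8.
Augment Plant→d→City: bottleneck 5, flow now 13.
Augment Plant→f→City: bottleneck 6, flow now 19.
Augment Plant→b→c→City: bottleneck 6, flow now 25.
No augmenting path remains; maximum flow = 25.
In the residual graph, reachable from Plant: {Plant, b, c, d, e, f}.
Min-cut edges: c→City (14), d→City (5), f→City (6); capacity 14 + 5 + 6 = 25.
This cut is saturated, so no flow can exceed 25.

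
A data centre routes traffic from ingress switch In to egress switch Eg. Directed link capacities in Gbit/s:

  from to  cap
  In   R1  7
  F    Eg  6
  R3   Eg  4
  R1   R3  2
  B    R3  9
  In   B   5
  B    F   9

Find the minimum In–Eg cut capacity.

Augment In→R1→R3→Eg: bottleneck 2, flow now 2.
Augment In→B→R3→Eg: bottleneck 2, flow now 4.
Augment In→B→F→Eg: bottleneck 3, flow now 7.
No augmenting path remains; maximum flow = 7.
By max-flow min-cut, the minimum cut capacity equals the max flow.
In the residual graph, reachable from In: {In, R1}.
Min-cut edges: In→B (5), R1→R3 (2); capacity 5 + 2 = 7.

7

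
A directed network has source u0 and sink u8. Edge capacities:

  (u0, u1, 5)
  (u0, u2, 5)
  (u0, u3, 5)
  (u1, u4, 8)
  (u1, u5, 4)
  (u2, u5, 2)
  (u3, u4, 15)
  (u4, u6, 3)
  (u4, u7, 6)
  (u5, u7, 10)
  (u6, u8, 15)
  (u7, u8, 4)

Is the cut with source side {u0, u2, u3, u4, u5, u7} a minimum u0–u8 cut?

No — its capacity is 12, but the minimum cut has capacity 7.

Given cut capacity: 5 + 3 + 4 = 12.
Augment u0→u1→u4→u6→u8: bottleneck 3, flow now 3.
Augment u0→u1→u4→u7→u8: bottleneck 2, flow now 5.
Augment u0→u2→u5→u7→u8: bottleneck 2, flow now 7.
No augmenting path remains; maximum flow = 7.
In the residual graph, reachable from u0: {u0, u1, u2, u3, u4, u5, u7}.
Min-cut edges: u4→u6 (3), u7→u8 (4); capacity 3 + 4 = 7.
Cut capacity 12 exceeds the max flow 7, so it is not minimum.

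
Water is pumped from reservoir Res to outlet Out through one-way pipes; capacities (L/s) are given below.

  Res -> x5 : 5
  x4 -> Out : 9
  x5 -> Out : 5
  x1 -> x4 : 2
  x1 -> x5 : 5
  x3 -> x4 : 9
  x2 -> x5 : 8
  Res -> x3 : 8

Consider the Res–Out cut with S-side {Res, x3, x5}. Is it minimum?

Given cut capacity: 9 + 5 = 14.
Augment Res→x5→Out: bottleneck 5, flow now 5.
Augment Res→x3→x4→Out: bottleneck 8, flow now 13.
No augmenting path remains; maximum flow = 13.
In the residual graph, reachable from Res: {Res}.
Min-cut edges: Res→x3 (8), Res→x5 (5); capacity 8 + 5 = 13.
Cut capacity 14 exceeds the max flow 13, so it is not minimum.

No — its capacity is 14, but the minimum cut has capacity 13.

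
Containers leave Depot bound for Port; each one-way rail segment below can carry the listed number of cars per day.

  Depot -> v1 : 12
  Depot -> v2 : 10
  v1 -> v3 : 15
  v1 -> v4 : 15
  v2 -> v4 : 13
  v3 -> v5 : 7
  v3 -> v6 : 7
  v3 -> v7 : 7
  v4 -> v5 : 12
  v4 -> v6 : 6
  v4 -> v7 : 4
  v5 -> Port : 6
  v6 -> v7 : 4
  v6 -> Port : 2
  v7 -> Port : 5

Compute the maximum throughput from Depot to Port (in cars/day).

Augment Depot→v1→v3→v5→Port: bottleneck 6, flow now 6.
Augment Depot→v1→v3→v6→Port: bottleneck 2, flow now 8.
Augment Depot→v1→v3→v7→Port: bottleneck 4, flow now 12.
Augment Depot→v2→v4→v7→Port: bottleneck 1, flow now 13.
No augmenting path remains; maximum flow = 13.
In the residual graph, reachable from Depot: {Depot, v1, v2, v3, v4, v5, v6, v7}.
Min-cut edges: v5→Port (6), v6→Port (2), v7→Port (5); capacity 6 + 2 + 5 = 13.
This cut is saturated, so no flow can exceed 13.

13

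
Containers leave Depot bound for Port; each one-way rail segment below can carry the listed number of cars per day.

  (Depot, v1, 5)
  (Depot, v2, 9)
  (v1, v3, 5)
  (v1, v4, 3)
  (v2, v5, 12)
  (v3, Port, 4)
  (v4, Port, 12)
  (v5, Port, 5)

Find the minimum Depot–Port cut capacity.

10

Augment Depot→v1→v3→Port: bottleneck 4, flow now 4.
Augment Depot→v1→v4→Port: bottleneck 1, flow now 5.
Augment Depot→v2→v5→Port: bottleneck 5, flow now 10.
No augmenting path remains; maximum flow = 10.
By max-flow min-cut, the minimum cut capacity equals the max flow.
In the residual graph, reachable from Depot: {Depot, v2, v5}.
Min-cut edges: Depot→v1 (5), v5→Port (5); capacity 5 + 5 = 10.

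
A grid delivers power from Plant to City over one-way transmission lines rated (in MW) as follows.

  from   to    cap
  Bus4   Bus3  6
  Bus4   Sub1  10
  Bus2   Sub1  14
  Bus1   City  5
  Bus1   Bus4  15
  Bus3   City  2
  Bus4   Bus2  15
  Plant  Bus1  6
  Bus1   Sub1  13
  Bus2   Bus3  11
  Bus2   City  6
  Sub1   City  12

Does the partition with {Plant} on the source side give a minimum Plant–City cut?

Given cut capacity: 6 = 6.
Augment Plant→Bus1→City: bottleneck 5, flow now 5.
Augment Plant→Bus1→Sub1→City: bottleneck 1, flow now 6.
No augmenting path remains; maximum flow = 6.
Cut capacity 6 equals the max flow, so it is a minimum cut.

Yes — it is a minimum cut (capacity 6).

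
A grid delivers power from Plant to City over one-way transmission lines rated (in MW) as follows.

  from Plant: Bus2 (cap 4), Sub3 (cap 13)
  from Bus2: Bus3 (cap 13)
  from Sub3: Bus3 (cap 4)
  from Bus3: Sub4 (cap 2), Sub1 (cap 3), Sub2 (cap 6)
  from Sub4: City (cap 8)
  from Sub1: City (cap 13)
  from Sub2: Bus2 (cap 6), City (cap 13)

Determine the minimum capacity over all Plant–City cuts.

Augment Plant→Bus2→Bus3→Sub4→City: bottleneck 2, flow now 2.
Augment Plant→Bus2→Bus3→Sub1→City: bottleneck 2, flow now 4.
Augment Plant→Sub3→Bus3→Sub1→City: bottleneck 1, flow now 5.
Augment Plant→Sub3→Bus3→Sub2→City: bottleneck 3, flow now 8.
No augmenting path remains; maximum flow = 8.
By max-flow min-cut, the minimum cut capacity equals the max flow.
In the residual graph, reachable from Plant: {Plant, Sub3}.
Min-cut edges: Plant→Bus2 (4), Sub3→Bus3 (4); capacity 4 + 4 = 8.

8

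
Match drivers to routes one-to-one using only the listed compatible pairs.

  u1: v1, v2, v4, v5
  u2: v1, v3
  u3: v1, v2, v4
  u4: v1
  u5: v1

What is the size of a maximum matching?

4

Unit-capacity flow: source→left, listed edges, right→sink; max matching = max flow.
Augmenting path u1→v1 (+1); matched 1.
Augmenting path u2→v3 (+1); matched 2.
Augmenting path u3→v2 (+1); matched 3.
Augmenting path u4→v1→u1→v4 (+1); matched 4.
No augmenting path remains; maximum matching = 4.
König certificate: {u1, u2, u3, v1} is a vertex cover of size 4 (every listed pair touches it), so no matching can be larger.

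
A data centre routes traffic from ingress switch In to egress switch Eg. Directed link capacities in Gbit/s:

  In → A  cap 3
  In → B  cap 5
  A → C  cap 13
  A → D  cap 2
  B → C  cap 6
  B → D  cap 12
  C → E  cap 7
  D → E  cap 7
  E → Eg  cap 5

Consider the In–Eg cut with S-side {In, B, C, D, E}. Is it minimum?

No — its capacity is 8, but the minimum cut has capacity 5.

Given cut capacity: 3 + 5 = 8.
Augment In→A→C→E→Eg: bottleneck 3, flow now 3.
Augment In→B→C→E→Eg: bottleneck 2, flow now 5.
No augmenting path remains; maximum flow = 5.
In the residual graph, reachable from In: {In, A, B, C, D, E}.
Min-cut edges: E→Eg (5); capacity 5 = 5.
Cut capacity 8 exceeds the max flow 5, so it is not minimum.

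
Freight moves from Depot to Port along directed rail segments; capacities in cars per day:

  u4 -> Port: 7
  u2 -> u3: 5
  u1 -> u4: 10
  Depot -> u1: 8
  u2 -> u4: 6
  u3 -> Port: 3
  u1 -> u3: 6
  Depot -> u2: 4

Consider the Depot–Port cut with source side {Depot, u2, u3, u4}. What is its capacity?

Edges leaving {Depot, u2, u3, u4}: Depot→u1 (8), u3→Port (3), u4→Port (7).
Cut capacity = 8 + 3 + 7 = 18.

18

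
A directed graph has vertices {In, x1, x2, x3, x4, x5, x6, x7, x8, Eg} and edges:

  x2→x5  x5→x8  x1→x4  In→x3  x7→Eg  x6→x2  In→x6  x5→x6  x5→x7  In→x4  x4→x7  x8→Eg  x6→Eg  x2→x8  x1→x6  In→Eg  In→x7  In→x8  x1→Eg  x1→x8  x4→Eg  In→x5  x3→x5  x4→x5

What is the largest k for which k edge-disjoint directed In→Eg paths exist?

5

Assign every edge capacity 1; by Menger, the answer equals the max flow.
Path In→Eg (+1); total 1.
Path In→x4→Eg (+1); total 2.
Path In→x6→Eg (+1); total 3.
Path In→x7→Eg (+1); total 4.
Path In→x8→Eg (+1); total 5.
No residual In→Eg path; max flow = 5.
Certifying cut of size 5: {In→Eg, In→x4, x6→Eg, x7→Eg, x8→Eg}.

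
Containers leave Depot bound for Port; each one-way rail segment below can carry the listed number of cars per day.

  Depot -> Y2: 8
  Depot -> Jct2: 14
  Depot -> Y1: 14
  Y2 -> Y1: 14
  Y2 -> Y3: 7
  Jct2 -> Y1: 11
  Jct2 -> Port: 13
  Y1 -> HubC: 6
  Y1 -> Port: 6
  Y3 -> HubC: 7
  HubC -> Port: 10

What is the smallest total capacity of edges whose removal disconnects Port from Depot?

29

Augment Depot→Jct2→Port: bottleneck 13, flow now 13.
Augment Depot→Y1→Port: bottleneck 6, flow now 19.
Augment Depot→Y1→HubC→Port: bottleneck 6, flow now 25.
Augment Depot→Y2→Y3→HubC→Port: bottleneck 4, flow now 29.
No augmenting path remains; maximum flow = 29.
By max-flow min-cut, the minimum cut capacity equals the max flow.
In the residual graph, reachable from Depot: {Depot, Y2, Jct2, Y1, Y3, HubC}.
Min-cut edges: Jct2→Port (13), Y1→Port (6), HubC→Port (10); capacity 13 + 6 + 10 = 29.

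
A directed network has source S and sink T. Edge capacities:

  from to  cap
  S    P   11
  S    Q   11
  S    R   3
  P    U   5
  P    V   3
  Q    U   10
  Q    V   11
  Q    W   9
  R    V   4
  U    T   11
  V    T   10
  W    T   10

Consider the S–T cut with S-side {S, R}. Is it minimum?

No — its capacity is 26, but the minimum cut has capacity 22.

Given cut capacity: 11 + 11 + 4 = 26.
Augment S→P→U→T: bottleneck 5, flow now 5.
Augment S→P→V→T: bottleneck 3, flow now 8.
Augment S→Q→U→T: bottleneck 6, flow now 14.
Augment S→Q→V→T: bottleneck 5, flow now 19.
Augment S→R→V→T: bottleneck 2, flow now 21.
Augment S→R→V→Q→W→T: bottleneck 1, flow now 22. (uses reverse residual edge)
No augmenting path remains; maximum flow = 22.
In the residual graph, reachable from S: {S, P}.
Min-cut edges: S→Q (11), S→R (3), P→U (5), P→V (3); capacity 11 + 3 + 5 + 3 = 22.
Cut capacity 26 exceeds the max flow 22, so it is not minimum.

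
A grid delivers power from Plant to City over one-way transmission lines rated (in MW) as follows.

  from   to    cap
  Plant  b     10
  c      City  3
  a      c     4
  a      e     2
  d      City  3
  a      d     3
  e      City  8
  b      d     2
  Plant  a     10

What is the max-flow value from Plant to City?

8

Augment Plant→a→c→City: bottleneck 3, flow now 3.
Augment Plant→a→d→City: bottleneck 3, flow now 6.
Augment Plant→a→e→City: bottleneck 2, flow now 8.
No augmenting path remains; maximum flow = 8.
In the residual graph, reachable from Plant: {Plant, a, b, c, d}.
Min-cut edges: a→e (2), c→City (3), d→City (3); capacity 2 + 3 + 3 = 8.
This cut is saturated, so no flow can exceed 8.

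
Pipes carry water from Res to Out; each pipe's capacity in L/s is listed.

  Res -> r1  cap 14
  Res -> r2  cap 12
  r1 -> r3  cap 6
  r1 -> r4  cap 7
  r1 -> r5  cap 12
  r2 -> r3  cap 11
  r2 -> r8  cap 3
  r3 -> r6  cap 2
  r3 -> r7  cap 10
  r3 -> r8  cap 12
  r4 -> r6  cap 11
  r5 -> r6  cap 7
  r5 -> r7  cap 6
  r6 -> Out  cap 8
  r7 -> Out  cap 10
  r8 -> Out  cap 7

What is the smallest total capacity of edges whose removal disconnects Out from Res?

25

Augment Res→r2→r8→Out: bottleneck 3, flow now 3.
Augment Res→r1→r3→r6→Out: bottleneck 2, flow now 5.
Augment Res→r1→r3→r7→Out: bottleneck 4, flow now 9.
Augment Res→r1→r4→r6→Out: bottleneck 6, flow now 15.
Augment Res→r1→r5→r7→Out: bottleneck 2, flow now 17.
Augment Res→r2→r3→r7→Out: bottleneck 4, flow now 21.
Augment Res→r2→r3→r8→Out: bottleneck 4, flow now 25.
No augmenting path remains; maximum flow = 25.
By max-flow min-cut, the minimum cut capacity equals the max flow.
In the residual graph, reachable from Res: {Res, r1, r2, r3, r4, r5, r6, r7, r8}.
Min-cut edges: r6→Out (8), r7→Out (10), r8→Out (7); capacity 8 + 10 + 7 = 25.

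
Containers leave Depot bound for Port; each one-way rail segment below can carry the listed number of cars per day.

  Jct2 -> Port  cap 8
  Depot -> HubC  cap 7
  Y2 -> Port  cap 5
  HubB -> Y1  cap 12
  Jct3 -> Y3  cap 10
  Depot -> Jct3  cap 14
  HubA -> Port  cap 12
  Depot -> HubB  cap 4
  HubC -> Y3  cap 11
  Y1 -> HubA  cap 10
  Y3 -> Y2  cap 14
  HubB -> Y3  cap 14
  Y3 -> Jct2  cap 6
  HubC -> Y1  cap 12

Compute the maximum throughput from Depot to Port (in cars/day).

Augment Depot→Jct3→Y3→Y2→Port: bottleneck 5, flow now 5.
Augment Depot→Jct3→Y3→Jct2→Port: bottleneck 5, flow now 10.
Augment Depot→HubB→Y3→Jct2→Port: bottleneck 1, flow now 11.
Augment Depot→HubB→Y1→HubA→Port: bottleneck 3, flow now 14.
Augment Depot→HubC→Y1→HubA→Port: bottleneck 7, flow now 21.
No augmenting path remains; maximum flow = 21.
In the residual graph, reachable from Depot: {Depot, Jct3}.
Min-cut edges: Depot→HubB (4), Depot→HubC (7), Jct3→Y3 (10); capacity 4 + 7 + 10 = 21.
This cut is saturated, so no flow can exceed 21.

21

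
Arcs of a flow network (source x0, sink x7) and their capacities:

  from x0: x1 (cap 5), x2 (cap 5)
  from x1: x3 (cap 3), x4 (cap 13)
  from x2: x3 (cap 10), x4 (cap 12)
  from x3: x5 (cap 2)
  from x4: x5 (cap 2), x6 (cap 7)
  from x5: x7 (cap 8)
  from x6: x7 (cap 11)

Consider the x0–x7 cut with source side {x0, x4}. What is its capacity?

19

Edges leaving {x0, x4}: x0→x1 (5), x0→x2 (5), x4→x5 (2), x4→x6 (7).
Cut capacity = 5 + 5 + 2 + 7 = 19.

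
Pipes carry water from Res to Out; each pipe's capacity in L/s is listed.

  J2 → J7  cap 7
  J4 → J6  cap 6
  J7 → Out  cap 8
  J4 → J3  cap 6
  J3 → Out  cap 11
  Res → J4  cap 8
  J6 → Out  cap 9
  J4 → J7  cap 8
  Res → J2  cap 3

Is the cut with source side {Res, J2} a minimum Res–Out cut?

No — its capacity is 15, but the minimum cut has capacity 11.

Given cut capacity: 8 + 7 = 15.
Augment Res→J2→J7→Out: bottleneck 3, flow now 3.
Augment Res→J4→J3→Out: bottleneck 6, flow now 9.
Augment Res→J4→J7→Out: bottleneck 2, flow now 11.
No augmenting path remains; maximum flow = 11.
In the residual graph, reachable from Res: {Res}.
Min-cut edges: Res→J2 (3), Res→J4 (8); capacity 3 + 8 = 11.
Cut capacity 15 exceeds the max flow 11, so it is not minimum.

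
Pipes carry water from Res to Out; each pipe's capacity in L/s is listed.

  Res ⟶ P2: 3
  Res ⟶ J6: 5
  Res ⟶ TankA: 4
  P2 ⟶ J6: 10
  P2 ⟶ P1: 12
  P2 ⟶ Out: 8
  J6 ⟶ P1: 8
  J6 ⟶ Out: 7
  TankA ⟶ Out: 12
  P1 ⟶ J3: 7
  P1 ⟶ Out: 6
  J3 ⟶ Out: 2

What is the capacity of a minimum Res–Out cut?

Augment Res→P2→Out: bottleneck 3, flow now 3.
Augment Res→J6→Out: bottleneck 5, flow now 8.
Augment Res→TankA→Out: bottleneck 4, flow now 12.
No augmenting path remains; maximum flow = 12.
By max-flow min-cut, the minimum cut capacity equals the max flow.
In the residual graph, reachable from Res: {Res}.
Min-cut edges: Res→P2 (3), Res→J6 (5), Res→TankA (4); capacity 3 + 5 + 4 = 12.

12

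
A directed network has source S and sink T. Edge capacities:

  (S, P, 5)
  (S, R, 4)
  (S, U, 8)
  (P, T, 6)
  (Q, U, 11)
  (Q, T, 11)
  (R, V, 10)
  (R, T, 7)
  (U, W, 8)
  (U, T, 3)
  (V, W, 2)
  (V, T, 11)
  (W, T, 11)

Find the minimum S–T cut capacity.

17

Augment S→P→T: bottleneck 5, flow now 5.
Augment S→R→T: bottleneck 4, flow now 9.
Augment S→U→T: bottleneck 3, flow now 12.
Augment S→U→W→T: bottleneck 5, flow now 17.
No augmenting path remains; maximum flow = 17.
By max-flow min-cut, the minimum cut capacity equals the max flow.
In the residual graph, reachable from S: {S}.
Min-cut edges: S→P (5), S→R (4), S→U (8); capacity 5 + 4 + 8 = 17.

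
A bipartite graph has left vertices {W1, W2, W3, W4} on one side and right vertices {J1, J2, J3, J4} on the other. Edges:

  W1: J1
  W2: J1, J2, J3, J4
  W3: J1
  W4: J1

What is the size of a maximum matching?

2

Unit-capacity flow: source→left, listed edges, right→sink; max matching = max flow.
Augmenting path W1→J1 (+1); matched 1.
Augmenting path W2→J2 (+1); matched 2.
No augmenting path remains; maximum matching = 2.
König certificate: {W2, J1} is a vertex cover of size 2 (every listed pair touches it), so no matching can be larger.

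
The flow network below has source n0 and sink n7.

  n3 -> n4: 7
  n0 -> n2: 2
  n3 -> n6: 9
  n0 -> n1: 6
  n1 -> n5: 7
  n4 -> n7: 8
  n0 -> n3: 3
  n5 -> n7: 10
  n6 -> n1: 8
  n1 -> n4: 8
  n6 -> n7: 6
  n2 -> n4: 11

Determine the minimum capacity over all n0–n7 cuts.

11

Augment n0→n1→n4→n7: bottleneck 6, flow now 6.
Augment n0→n2→n4→n7: bottleneck 2, flow now 8.
Augment n0→n3→n6→n7: bottleneck 3, flow now 11.
No augmenting path remains; maximum flow = 11.
By max-flow min-cut, the minimum cut capacity equals the max flow.
In the residual graph, reachable from n0: {n0}.
Min-cut edges: n0→n1 (6), n0→n2 (2), n0→n3 (3); capacity 6 + 2 + 3 = 11.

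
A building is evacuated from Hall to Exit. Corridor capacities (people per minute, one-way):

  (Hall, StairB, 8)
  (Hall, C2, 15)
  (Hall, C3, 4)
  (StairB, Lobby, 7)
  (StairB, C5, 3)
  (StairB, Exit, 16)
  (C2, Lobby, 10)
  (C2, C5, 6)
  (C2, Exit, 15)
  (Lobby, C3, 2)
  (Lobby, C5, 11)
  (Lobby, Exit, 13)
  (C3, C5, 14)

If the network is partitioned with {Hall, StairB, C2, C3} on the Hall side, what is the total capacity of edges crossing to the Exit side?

71

Edges leaving {Hall, StairB, C2, C3}: StairB→Lobby (7), StairB→C5 (3), StairB→Exit (16), C2→Lobby (10), C2→C5 (6), C2→Exit (15), C3→C5 (14).
Cut capacity = 7 + 3 + 16 + 10 + 6 + 15 + 14 = 71.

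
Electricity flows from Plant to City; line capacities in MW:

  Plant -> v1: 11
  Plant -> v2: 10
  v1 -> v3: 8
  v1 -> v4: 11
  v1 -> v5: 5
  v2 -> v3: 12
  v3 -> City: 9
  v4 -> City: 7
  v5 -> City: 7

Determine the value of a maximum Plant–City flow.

Augment Plant→v1→v3→City: bottleneck 8, flow now 8.
Augment Plant→v1→v4→City: bottleneck 3, flow now 11.
Augment Plant→v2→v3→City: bottleneck 1, flow now 12.
Augment Plant→v2→v3→v1→v4→City: bottleneck 4, flow now 16. (uses reverse residual edge)
Augment Plant→v2→v3→v1→v5→City: bottleneck 4, flow now 20. (uses reverse residual edge)
No augmenting path remains; maximum flow = 20.
In the residual graph, reachable from Plant: {Plant, v2, v3}.
Min-cut edges: Plant→v1 (11), v3→City (9); capacity 11 + 9 = 20.
This cut is saturated, so no flow can exceed 20.

20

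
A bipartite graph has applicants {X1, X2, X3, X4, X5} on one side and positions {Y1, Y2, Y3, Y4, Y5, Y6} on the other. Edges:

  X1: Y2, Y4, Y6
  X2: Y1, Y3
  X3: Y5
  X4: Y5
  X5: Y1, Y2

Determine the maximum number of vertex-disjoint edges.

Unit-capacity flow: source→left, listed edges, right→sink; max matching = max flow.
Augmenting path X1→Y2 (+1); matched 1.
Augmenting path X2→Y1 (+1); matched 2.
Augmenting path X3→Y5 (+1); matched 3.
Augmenting path X5→Y1→X2→Y3 (+1); matched 4.
No augmenting path remains; maximum matching = 4.
König certificate: {X1, X2, X5, Y5} is a vertex cover of size 4 (every listed pair touches it), so no matching can be larger.

4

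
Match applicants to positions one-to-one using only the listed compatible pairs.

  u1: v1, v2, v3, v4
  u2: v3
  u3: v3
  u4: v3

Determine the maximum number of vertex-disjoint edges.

2

Unit-capacity flow: source→left, listed edges, right→sink; max matching = max flow.
Augmenting path u1→v1 (+1); matched 1.
Augmenting path u2→v3 (+1); matched 2.
No augmenting path remains; maximum matching = 2.
König certificate: {u1, v3} is a vertex cover of size 2 (every listed pair touches it), so no matching can be larger.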